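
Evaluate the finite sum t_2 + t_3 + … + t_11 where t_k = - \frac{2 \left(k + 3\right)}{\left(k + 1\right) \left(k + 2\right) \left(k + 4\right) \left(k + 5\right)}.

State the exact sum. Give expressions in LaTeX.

Compute t_(k+1)/t_k: get (k + 1)*(k + 4)**2/((k + 3)**2*(k + 6)).
So A=k + 1 and B=k + 6, with C=k**2 + 6*k + 9.
Set up (k + 1)·f(k+1) − (k + 5)·f(k) − (k**2 + 6*k + 9) = 0.
Bound: deg f ≤ 4.
Solve for f: f(k) = k*(k + 2)*(k + 3)*(k + 5)/8 (degree 4 ≤ 4).
R(k) = B(k−1)·f(k)/C(k) = k*(k + 2)*(k + 5)**2/(8*(k + 3)); s_k = R·t_k = k*(-k - 5)/(4*(k**2 + 5*k + 4)).
Verify: 2*(-k - 3)/(k**4 + 12*k**3 + 49*k**2 + 78*k + 40) matches t_k.
Σ_(k=2)^(11) t_k = s_(12) − s_(2) = -51/208 − (-7/36) = -95/1872.

Σ = -95/1872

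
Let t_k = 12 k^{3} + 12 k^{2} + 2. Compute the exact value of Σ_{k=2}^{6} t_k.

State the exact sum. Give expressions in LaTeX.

Σ = 6370

Step 1: r(k) = (6*(k + 1)**3 + 6*(k + 1)**2 + 1)/(6*k**3 + 6*k**2 + 1).
A = 1, B = 1, C = k**3 + k**2 + 1/6.
f must satisfy (1)·f(k+1) − (1)·f(k) = k**3 + k**2 + 1/6.
Degrees (0,0,3) ⇒ d ≤ 4.
Coefficient equations give f(k) = k*(3*k**3 - 2*k**2 - 3*k + 4)/12.
R(k) = B(k−1)·f(k)/C(k) = k*(3*k**3 - 2*k**2 - 3*k + 4)/(2*(6*k**3 + 6*k**2 + 1)); s_k = R·t_k = k*(3*k**3 - 2*k**2 - 3*k + 4).
Verify: 12*k**3 + 12*k**2 + 2 matches t_k.
Σ_(k=2)^(6) t_k = s_(7) − s_(2) = 6398 − (28) = 6370.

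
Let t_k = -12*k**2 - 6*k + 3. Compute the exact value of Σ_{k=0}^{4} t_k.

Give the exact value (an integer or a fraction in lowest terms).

Σ = -405

Compute t_(k+1)/t_k: get (4*k**2 + 10*k + 5)/(4*k**2 + 2*k - 1).
Normal form (A,B,C) = (1, 1, k**2 + k/2 - 1/4).
Solve (1)·f(k+1) − (1)·f(k) = k**2 + k/2 - 1/4.
Degrees (0,0,2) ⇒ d ≤ 3.
Solving with deg f ≤ 3: f(k) = k*(4*k**2 - 3*k - 4)/12.
R(k) = B(k−1)·f(k)/C(k) = k*(4*k**2 - 3*k - 4)/(3*(4*k**2 + 2*k - 1)); s_k = R·t_k = k*(-4*k**2 + 3*k + 4).
Δs = -12*k**2 - 6*k + 3, as required.
Evaluate s at k=5 and k=0: -405 and 0; difference -405.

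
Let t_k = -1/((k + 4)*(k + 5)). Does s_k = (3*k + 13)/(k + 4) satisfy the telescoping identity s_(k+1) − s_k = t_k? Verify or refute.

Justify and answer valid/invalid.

s_(k+1) = (3*k + 16)/(k + 5)
s_(k+1) − s_k = -1/(k**2 + 9*k + 20)
(s_(k+1) − s_k) − t_k = 0

valid (s_(k+1) − s_k reduces to t_k)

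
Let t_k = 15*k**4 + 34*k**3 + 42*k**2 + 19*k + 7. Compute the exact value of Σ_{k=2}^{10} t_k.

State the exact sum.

Σ = 500013

Step 1: r(k) = (15*k**4 + 94*k**3 + 234*k**2 + 265*k + 117)/(15*k**4 + 34*k**3 + 42*k**2 + 19*k + 7).
Normal form (A,B,C) = (1, 1, k**4 + 34*k**3/15 + 14*k**2/5 + 19*k/15 + 7/15).
Set up (1)·f(k+1) − (1)·f(k) − (k**4 + 34*k**3/15 + 14*k**2/5 + 19*k/15 + 7/15) = 0.
From deg A=0, deg B=0, deg C=4: d=5.
Solve for f: f(k) = k*(3*k**4 + k**3 + 2*k**2 - 3*k + 4)/15 (degree 5 ≤ 5).
Then R = B(k−1)f/C = k*(3*k**4 + k**3 + 2*k**2 - 3*k + 4)/(15*k**4 + 34*k**3 + 42*k**2 + 19*k + 7), so s_k = R(k)·t_k = k*(3*k**4 + k**3 + 2*k**2 - 3*k + 4).
Check: Δs_k = 15*k**4 + 34*k**3 + 42*k**2 + 19*k + 7. ✓
Evaluate s at k=11 and k=2: 500137 and 124; difference 500013.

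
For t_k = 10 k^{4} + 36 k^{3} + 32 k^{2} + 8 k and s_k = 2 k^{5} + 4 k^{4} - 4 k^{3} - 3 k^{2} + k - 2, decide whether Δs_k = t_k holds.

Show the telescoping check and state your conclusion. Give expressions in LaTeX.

Valid — Δs_k = t_k.

s_(k+1) = 2*k**5 + 14*k**4 + 32*k**3 + 29*k**2 + 9*k - 2
s_(k+1) − s_k = 2*k*(5*k**3 + 18*k**2 + 16*k + 4)
(s_(k+1) − s_k) − t_k = 0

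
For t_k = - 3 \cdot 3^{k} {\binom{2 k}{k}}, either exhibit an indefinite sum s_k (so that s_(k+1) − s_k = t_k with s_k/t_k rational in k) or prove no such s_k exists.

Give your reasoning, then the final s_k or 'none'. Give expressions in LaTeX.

Compute t_(k+1)/t_k: get 6*(2*k + 1)/(k + 1).
A = 12*k + 6, B = k + 1, C = 1.
Set up (12*k + 6)·f(k+1) − (k)·f(k) − (1) = 0.
Degrees (1,1,0) ⇒ d ≤ -1.
d = -1 < 0 ⇒ no nonzero polynomial f; not summable.

not Gosper-summable; s_k does not exist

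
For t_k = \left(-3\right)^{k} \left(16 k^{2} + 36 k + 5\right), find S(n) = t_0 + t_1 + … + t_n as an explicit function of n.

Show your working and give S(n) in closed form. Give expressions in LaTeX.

S(n) = 12 \left(-3\right)^{n} n^{2} + 33 \left(-3\right)^{n} n + 9 \left(-3\right)^{n} - 4

r(k) = 3*(-16*k**2 - 68*k - 57)/(16*k**2 + 36*k + 5) after simplifying.
A = -3, B = 1, C = k**2 + 9*k/4 + 5/16.
Need (-3)·f(k+1) − (1)·f(k) = k**2 + 9*k/4 + 5/16.
Degrees (0,0,2) ⇒ d ≤ 2.
Solving with deg f ≤ 2: f(k) = -(4*k**2 + 3*k - 4)/16.
R(k) = B(k−1)·f(k)/C(k) = -(4*k**2 + 3*k - 4)/(16*k**2 + 36*k + 5); s_k = R·t_k = (-3)**k*(-4*k**2 - 3*k + 4).
Δs = (-3)**k*(16*k**2 + 36*k + 5), as required.
Evaluate: s_(n+1) = 3*(-3)**n*(4*n**2 + 11*n + 3); subtract s_(0) = 4 ⇒ S(n) = 12*(-3)**n*n**2 + 33*(-3)**n*n + 9*(-3)**n - 4.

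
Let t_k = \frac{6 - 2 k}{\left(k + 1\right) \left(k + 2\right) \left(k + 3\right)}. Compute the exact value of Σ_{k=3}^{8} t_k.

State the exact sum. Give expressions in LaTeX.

t_(k+1)/t_k = (k - 2)*(k + 1)/((k - 3)*(k + 4)).
Factor: A=k + 1; B=k + 4; C=k - 3.
Key eq: (k + 1)·f(k+1) = (k + 3)·f(k) + (k - 3).
From deg A=1, deg B=1, deg C=1: d=2.
Solving with deg f ≤ 2: f(k) = -k*(k + 5)/2.
R(k) = B(k−1)·f(k)/C(k) = -k*(k + 3)*(k + 5)/(2*(k - 3)); s_k = R·t_k = k*(k + 5)/((k + 1)*(k + 2)).
s_(k+1) − s_k = 2*(3 - k)/(k**3 + 6*k**2 + 11*k + 6) = t_k.
Sum = s_(9) − s_(3); s_(9) = 63/55, s_(3) = 6/5 ⇒ -3/55.

Σ = -3/55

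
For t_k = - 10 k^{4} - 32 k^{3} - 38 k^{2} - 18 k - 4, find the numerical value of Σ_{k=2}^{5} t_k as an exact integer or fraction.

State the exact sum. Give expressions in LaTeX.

Compute t_(k+1)/t_k: get (5*k**4 + 36*k**3 + 97*k**2 + 115*k + 51)/(5*k**4 + 16*k**3 + 19*k**2 + 9*k + 2).
Take A(k)=1, B(k)=1, C(k)=k**4 + 16*k**3/5 + 19*k**2/5 + 9*k/5 + 2/5.
Key eq: (1)·f(k+1) = (1)·f(k) + (k**4 + 16*k**3/5 + 19*k**2/5 + 9*k/5 + 2/5).
d = 5 from the (0,0,4) case.
Solve for f: f(k) = k*(2*k**4 + 3*k**3 - 2*k + 1)/10 (degree 5 ≤ 5).
Get s_k = R·t_k = k*(-2*k**4 - 3*k**3 + 2*k - 1) with R(k) = B(k−1)f(k)/C(k) = k*(2*k**4 + 3*k**3 - 2*k + 1)/(2*(5*k**4 + 16*k**3 + 19*k**2 + 9*k + 2)).
Δs = -10*k**4 - 32*k**3 - 38*k**2 - 18*k - 4, as required.
Telescoping: Σ = s_(6) − s_(2) = -19374 − (-106) = -19268.

Σ = -19268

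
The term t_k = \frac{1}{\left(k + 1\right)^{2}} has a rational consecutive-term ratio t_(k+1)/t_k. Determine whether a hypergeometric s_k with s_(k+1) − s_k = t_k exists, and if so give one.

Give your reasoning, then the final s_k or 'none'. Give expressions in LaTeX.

Compute t_(k+1)/t_k: get (k + 1)**2/(k + 2)**2.
Normal form (A,B,C) = (k**2 + 2*k + 1, k**2 + 4*k + 4, 1).
Need (k**2 + 2*k + 1)·f(k+1) − (k**2 + 2*k + 1)·f(k) = 1.
d = 0 from the (2,2,0) case.
f = c0 ⇒ A·f(k+1) − B(k−1)·f(k) − C = -1. The system {-1 = 0} is inconsistent; no antidifference.

none — t_k is not Gosper-summable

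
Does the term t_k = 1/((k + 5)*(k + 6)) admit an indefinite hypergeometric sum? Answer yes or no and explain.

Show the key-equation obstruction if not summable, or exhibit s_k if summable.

Yes. s_k = k/(5*(k + 5)).

Step 1: r(k) = (k + 5)/(k + 7).
Take A(k)=k + 5, B(k)=k + 7, C(k)=1.
Need (k + 5)·f(k+1) − (k + 6)·f(k) = 1.
deg f ≤ 1 (via 1,1,0).
Solve for f: f(k) = k/5 (degree 1 ≤ 1).
Certificate R = B(k−1)f/C = k*(k + 6)/5 gives s_k = k/(5*(k + 5)).
s_(k+1) − s_k = 1/(k**2 + 11*k + 30) = t_k.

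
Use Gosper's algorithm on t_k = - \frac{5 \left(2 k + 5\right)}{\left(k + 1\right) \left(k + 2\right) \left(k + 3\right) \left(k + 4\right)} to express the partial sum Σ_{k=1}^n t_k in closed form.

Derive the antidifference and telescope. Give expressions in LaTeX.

S(n) = \frac{5 n \left(- n - 6\right)}{8 \left(n^{2} + 6 n + 8\right)}

Step 1: r(k) = (k + 1)*(2*k + 7)/((k + 5)*(2*k + 5)).
Gosper form: A/B · C(k+1)/C(k) with A=k + 1, B=k + 5, C=k + 5/2.
Set up (k + 1)·f(k+1) − (k + 4)·f(k) − (k + 5/2) = 0.
From deg A=1, deg B=1, deg C=1: d=3.
Solving with deg f ≤ 3: f(k) = k*(k + 2)*(k + 4)/6.
Then R = B(k−1)f/C = k*(k + 2)*(k + 4)**2/(3*(2*k + 5)), so s_k = R(k)·t_k = 5*k*(-k - 4)/(3*(k**2 + 4*k + 3)).
Check: Δs_k = 5*(-2*k - 5)/(k**4 + 10*k**3 + 35*k**2 + 50*k + 24). ✓
Evaluate: s_(n+1) = 5*(-n**2 - 6*n - 5)/(3*(n**2 + 6*n + 8)); subtract s_(1) = -25/24 ⇒ S(n) = 5*n*(-n - 6)/(8*(n**2 + 6*n + 8)).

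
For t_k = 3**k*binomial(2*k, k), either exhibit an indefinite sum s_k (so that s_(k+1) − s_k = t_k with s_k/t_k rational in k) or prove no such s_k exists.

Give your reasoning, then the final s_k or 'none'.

Ratio r(k) = 6*(2*k + 1)/(k + 1).
A = 12*k + 6, B = k + 1, C = 1.
f must satisfy (12*k + 6)·f(k+1) − (k)·f(k) = 1.
From deg A=1, deg B=1, deg C=0: d=-1.
Negative degree bound (-1): no f exists, t_k not Gosper-summable.

none (Gosper's algorithm certifies no s_k)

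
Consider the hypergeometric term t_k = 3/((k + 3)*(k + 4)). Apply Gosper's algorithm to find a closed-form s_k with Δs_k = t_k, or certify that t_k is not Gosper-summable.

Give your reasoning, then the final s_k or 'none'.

Ratio r(k) = (k + 3)/(k + 5).
So A=k + 3 and B=k + 5, with C=1.
Key eq: (k + 3)·f(k+1) = (k + 4)·f(k) + (1).
Degrees (1,1,0) ⇒ d ≤ 1.
A polynomial solution: f(k) = k/3.
So s_k = (B(k−1)f/C)·t_k = (k*(k + 4)/3)·t_k = k/(k + 3).
Check: Δs_k = 3/(k**2 + 7*k + 12). ✓

s_k = k/(k + 3)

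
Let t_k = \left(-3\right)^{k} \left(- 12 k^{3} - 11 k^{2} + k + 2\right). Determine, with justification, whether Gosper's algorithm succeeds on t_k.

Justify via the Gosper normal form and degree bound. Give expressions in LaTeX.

Yes. s_k = \left(-3\right)^{k} \left(3 k^{3} - 4 k^{2} - k + 1\right).

r(k) = 3*(-12*k**3 - 47*k**2 - 57*k - 20)/(12*k**3 + 11*k**2 - k - 2) after simplifying.
Factor: A=-3; B=1; C=k**3 + 11*k**2/12 - k/12 - 1/6.
Solve (-3)·f(k+1) − (1)·f(k) = k**3 + 11*k**2/12 - k/12 - 1/6.
deg f ≤ 3 (via 0,0,3).
A polynomial solution: f(k) = -(3*k**3 - 4*k**2 - k + 1)/12.
Then R = B(k−1)f/C = -(3*k**3 - 4*k**2 - k + 1)/((3*k + 2)*(4*k**2 + k - 1)), so s_k = R(k)·t_k = (-3)**k*(3*k**3 - 4*k**2 - k + 1).
Δs = (-3)**k*(-12*k**3 - 11*k**2 + k + 2), as required.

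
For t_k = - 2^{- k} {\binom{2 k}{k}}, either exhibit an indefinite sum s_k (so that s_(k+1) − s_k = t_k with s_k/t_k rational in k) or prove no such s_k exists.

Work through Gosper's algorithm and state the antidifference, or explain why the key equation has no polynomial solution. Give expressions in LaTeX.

t_(k+1)/t_k = (2*k + 1)/(k + 1).
A = 2*k + 1, B = k + 1, C = 1.
Set up (2*k + 1)·f(k+1) − (k)·f(k) − (1) = 0.
deg f ≤ -1 (via 1,1,0).
Negative degree bound (-1): no f exists, t_k not Gosper-summable.

not Gosper-summable; s_k does not exist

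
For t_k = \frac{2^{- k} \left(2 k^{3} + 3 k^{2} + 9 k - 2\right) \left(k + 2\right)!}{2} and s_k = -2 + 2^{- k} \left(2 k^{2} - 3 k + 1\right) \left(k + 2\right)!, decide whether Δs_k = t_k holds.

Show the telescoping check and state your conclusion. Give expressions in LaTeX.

Valid — Δs_k = t_k.

s_(k+1) = -2**(-k - 1)*(3*k - 2*(k + 1)**2 + 2)*factorial(k + 3) - 2
s_(k+1) − s_k = (2*k**3 + 3*k**2 + 9*k - 2)*factorial(k + 2)/(2*2**k)
(s_(k+1) − s_k) − t_k = 0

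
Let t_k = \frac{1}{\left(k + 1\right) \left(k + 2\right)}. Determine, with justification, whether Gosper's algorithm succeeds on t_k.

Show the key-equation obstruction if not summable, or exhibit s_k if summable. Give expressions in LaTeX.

Yes. s_k = \frac{k}{k + 1}.

Ratio r(k) = (k + 1)/(k + 3).
Take A(k)=k + 1, B(k)=k + 3, C(k)=1.
Key eq: (k + 1)·f(k+1) = (k + 2)·f(k) + (1).
Degrees (1,1,0) ⇒ d ≤ 1.
A polynomial solution: f(k) = k.
Get s_k = R·t_k = k/(k + 1) with R(k) = B(k−1)f(k)/C(k) = k*(k + 2).
s_(k+1) − s_k = 1/(k**2 + 3*k + 2) = t_k.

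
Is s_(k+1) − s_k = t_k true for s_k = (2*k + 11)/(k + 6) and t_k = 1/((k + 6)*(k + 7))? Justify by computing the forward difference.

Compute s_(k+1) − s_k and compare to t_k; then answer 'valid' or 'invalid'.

valid (s_(k+1) − s_k reduces to t_k)

s_(k+1) = (2*k + 13)/(k + 7)
s_(k+1) − s_k = 1/(k**2 + 13*k + 42)
(s_(k+1) − s_k) − t_k = 0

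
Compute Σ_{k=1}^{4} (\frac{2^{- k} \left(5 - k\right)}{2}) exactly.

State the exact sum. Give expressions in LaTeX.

r(k) = (k - 4)/(2*(k - 5)) after simplifying.
A = 1/2, B = 1, C = k - 5.
Need (1/2)·f(k+1) − (1)·f(k) = k - 5.
d = 1 from the (0,0,1) case.
Coefficient equations give f(k) = -2*(k - 4).
R(k) = B(k−1)·f(k)/C(k) = -2*(k - 4)/(k - 5); s_k = R·t_k = (k - 4)/2**k.
Verify: (5 - k)/(2*2**k) matches t_k.
Telescoping: Σ = s_(5) − s_(1) = 1/32 − (-3/2) = 49/32.

Σ = 49/32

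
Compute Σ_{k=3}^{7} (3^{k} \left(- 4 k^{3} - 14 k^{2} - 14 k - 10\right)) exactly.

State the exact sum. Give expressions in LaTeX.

t_(k+1)/t_k = 3*(2*k**3 + 13*k**2 + 27*k + 21)/(2*k**3 + 7*k**2 + 7*k + 5).
So A=3 and B=1, with C=k**3 + 7*k**2/2 + 7*k/2 + 5/2.
f must satisfy (3)·f(k+1) − (1)·f(k) = k**3 + 7*k**2/2 + 7*k/2 + 5/2.
From deg A=0, deg B=0, deg C=3: d=3.
Coefficient equations give f(k) = (2*k**3 - 2*k**2 + 4*k - 1)/4.
So s_k = (B(k−1)f/C)·t_k = ((2*k**3 - 2*k**2 + 4*k - 1)/(2*(2*k + 5)*(k**2 + k + 1)))·t_k = 3**k*(-2*k**3 + 2*k**2 - 4*k + 1).
Check: Δs_k = 3**k*(-4*k**3 - 14*k**2 - 14*k - 10). ✓
Evaluate s at k=8 and k=3: -6082047 and -1269; difference -6080778.

Σ = -6080778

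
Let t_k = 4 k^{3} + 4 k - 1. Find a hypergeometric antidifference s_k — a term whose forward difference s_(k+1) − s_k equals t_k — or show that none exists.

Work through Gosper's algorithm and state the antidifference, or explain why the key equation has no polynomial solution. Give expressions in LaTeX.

s_k = k \left(k^{3} - 2 k^{2} + 3 k - 3\right)

Compute t_(k+1)/t_k: get (4*k + 4*(k + 1)**3 + 3)/(4*k**3 + 4*k - 1).
So A=1 and B=1, with C=k**3 + k - 1/4.
Need (1)·f(k+1) − (1)·f(k) = k**3 + k - 1/4.
deg f ≤ 4 (via 0,0,3).
Match coefficients ⇒ f(k) = k*(k**3 - 2*k**2 + 3*k - 3)/4.
Then R = B(k−1)f/C = k*(k**3 - 2*k**2 + 3*k - 3)/(4*k**3 + 4*k - 1), so s_k = R(k)·t_k = k*(k**3 - 2*k**2 + 3*k - 3).
s_(k+1) − s_k = 4*k**3 + 4*k - 1 = t_k.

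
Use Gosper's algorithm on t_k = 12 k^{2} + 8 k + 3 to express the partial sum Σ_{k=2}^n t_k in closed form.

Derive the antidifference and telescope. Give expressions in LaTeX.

S(n) = 4 n^{3} + 10 n^{2} + 9 n - 23

r(k) = (12*k**2 + 32*k + 23)/(12*k**2 + 8*k + 3) after simplifying.
Normal form (A,B,C) = (1, 1, k**2 + 2*k/3 + 1/4).
Key eq: (1)·f(k+1) = (1)·f(k) + (k**2 + 2*k/3 + 1/4).
Degrees (0,0,2) ⇒ d ≤ 3.
Solving with deg f ≤ 3: f(k) = k*(4*k**2 - 2*k + 1)/12.
Get s_k = R·t_k = k*(4*k**2 - 2*k + 1) with R(k) = B(k−1)f(k)/C(k) = k*(4*k**2 - 2*k + 1)/(12*k**2 + 8*k + 3).
Δs = 12*k**2 + 8*k + 3, as required.
Σ_(k=2)^n t_k = s_(n+1) − s_(2) = (4*n**3 + 10*n**2 + 9*n + 3) − (26), i.e. 4*n**3 + 10*n**2 + 9*n - 23.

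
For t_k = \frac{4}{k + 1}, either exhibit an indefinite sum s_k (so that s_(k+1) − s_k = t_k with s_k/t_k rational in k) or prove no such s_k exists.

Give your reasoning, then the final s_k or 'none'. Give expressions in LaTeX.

Ratio r(k) = (k + 1)/(k + 2).
Gosper form: A/B · C(k+1)/C(k) with A=k + 1, B=k + 2, C=1.
Need (k + 1)·f(k+1) − (k + 1)·f(k) = 1.
Bound: deg f ≤ 0.
Put f(k) = c0: A·f(k+1) − B(k−1)·f(k) − C = -1; need -1 = 0 — inconsistent ⇒ no f, not summable.

no hypergeometric antidifference exists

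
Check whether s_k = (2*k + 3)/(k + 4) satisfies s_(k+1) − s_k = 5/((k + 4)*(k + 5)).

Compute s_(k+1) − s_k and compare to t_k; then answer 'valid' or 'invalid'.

Valid — Δs_k = t_k.

s_(k+1) = (2*k + 5)/(k + 5)
s_(k+1) − s_k = 5/(k**2 + 9*k + 20)
(s_(k+1) − s_k) − t_k = 0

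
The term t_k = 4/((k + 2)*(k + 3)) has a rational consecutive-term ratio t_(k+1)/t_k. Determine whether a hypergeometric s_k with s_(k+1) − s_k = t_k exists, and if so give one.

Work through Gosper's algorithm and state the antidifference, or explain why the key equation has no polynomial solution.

The ratio is (k + 2)/(k + 4).
Gosper form: A/B · C(k+1)/C(k) with A=k + 2, B=k + 4, C=1.
Solve (k + 2)·f(k+1) − (k + 3)·f(k) = 1.
deg f ≤ 1 (via 1,1,0).
A polynomial solution: f(k) = k/2.
R(k) = B(k−1)·f(k)/C(k) = k*(k + 3)/2; s_k = R·t_k = 2*k/(k + 2).
Verify: 4/(k**2 + 5*k + 6) matches t_k.

s_k = 2*k/(k + 2)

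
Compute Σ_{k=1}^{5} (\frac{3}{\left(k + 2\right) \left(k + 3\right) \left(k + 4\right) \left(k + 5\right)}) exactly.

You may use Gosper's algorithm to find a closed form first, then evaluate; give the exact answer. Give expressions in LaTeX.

Σ = 11/720

Step 1: r(k) = (k + 2)/(k + 6).
So A=k + 2 and B=k + 6, with C=1.
Key eq: (k + 2)·f(k+1) = (k + 5)·f(k) + (1).
deg f ≤ 3 (via 1,1,0).
Solve for f: f(k) = k*(k**2 + 9*k + 26)/72 (degree 3 ≤ 3).
So s_k = (B(k−1)f/C)·t_k = (k*(k + 5)*(k**2 + 9*k + 26)/72)·t_k = k*(k**2 + 9*k + 26)/(24*(k + 2)*(k + 3)*(k + 4)).
s_(k+1) − s_k = 3/(k**4 + 14*k**3 + 71*k**2 + 154*k + 120) = t_k.
Telescoping: Σ = s_(6) − s_(1) = 29/720 − (1/40) = 11/720.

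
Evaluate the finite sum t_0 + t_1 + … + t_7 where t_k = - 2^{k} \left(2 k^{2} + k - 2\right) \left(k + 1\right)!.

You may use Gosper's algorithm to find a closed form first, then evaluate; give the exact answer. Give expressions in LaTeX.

The ratio is 2*(k + 2)*(k + 2*(k + 1)**2 - 1)/(2*k**2 + k - 2).
Take A(k)=2*k + 4, B(k)=1, C(k)=k**2 + k/2 - 1.
Key eq: (2*k + 4)·f(k+1) = (1)·f(k) + (k**2 + k/2 - 1).
deg f ≤ 1 (via 1,0,2).
Coefficient equations give f(k) = (k - 2)/2.
R(k) = B(k−1)·f(k)/C(k) = (k - 2)/(2*k**2 + k - 2); s_k = R·t_k = -2**k*(k - 2)*factorial(k + 1).
Verify: -2**k*(2*k**2 + k - 2)*factorial(k + 1) matches t_k.
Σ_(k=0)^(7) t_k = s_(8) − s_(0) = -557383680 − (2) = -557383682.

Σ = -557383682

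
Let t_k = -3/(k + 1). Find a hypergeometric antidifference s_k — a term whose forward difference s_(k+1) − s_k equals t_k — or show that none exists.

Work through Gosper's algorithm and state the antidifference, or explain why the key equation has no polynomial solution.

Step 1: r(k) = (k + 1)/(k + 2).
A = k + 1, B = k + 2, C = 1.
Set up (k + 1)·f(k+1) − (k + 1)·f(k) − (1) = 0.
Degrees (1,1,0) ⇒ d ≤ 0.
Generic f = c0 gives residual -1; -1 = 0 cannot hold, so t_k is not Gosper-summable.

none (Gosper's algorithm certifies no s_k)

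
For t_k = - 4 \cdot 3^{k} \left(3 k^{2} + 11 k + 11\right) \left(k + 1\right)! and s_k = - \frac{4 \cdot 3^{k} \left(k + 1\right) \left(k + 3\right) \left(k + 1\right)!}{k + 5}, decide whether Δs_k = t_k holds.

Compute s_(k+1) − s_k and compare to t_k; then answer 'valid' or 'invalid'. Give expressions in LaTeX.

s_(k+1) = -12*3**k*(k + 2)*(k + 4)*factorial(k + 2)/(k + 6)
s_(k+1) − s_k = -4*3**k*(3*k**4 + 38*k**3 + 170*k**2 + 321*k + 222)*factorial(k + 1)/((k + 5)*(k + 6))
(s_(k+1) − s_k) − t_k = 8*3**k*(3*k**3 + 26*k**2 + 65*k + 54)*factorial(k + 1)/((k + 5)*(k + 6))

Invalid: residual \frac{8 \cdot 3^{k} \left(3 k^{3} + 26 k^{2} + 65 k + 54\right) \left(k + 1\right)!}{\left(k + 5\right) \left(k + 6\right)} ≠ 0.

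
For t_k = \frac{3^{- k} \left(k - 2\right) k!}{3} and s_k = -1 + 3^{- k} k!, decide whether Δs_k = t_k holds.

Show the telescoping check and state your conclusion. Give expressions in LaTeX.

valid (s_(k+1) − s_k reduces to t_k)

s_(k+1) = (-3*3**k + k*factorial(k) + factorial(k))/(3*3**k)
s_(k+1) − s_k = (k - 2)*factorial(k)/(3*3**k)
(s_(k+1) − s_k) − t_k = 0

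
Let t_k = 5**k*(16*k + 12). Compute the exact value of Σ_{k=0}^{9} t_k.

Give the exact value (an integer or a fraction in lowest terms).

Σ = 371093752

Compute t_(k+1)/t_k: get 5*(4*k + 7)/(4*k + 3).
A = 5, B = 1, C = k + 3/4.
Need (5)·f(k+1) − (1)·f(k) = k + 3/4.
Degrees (0,0,1) ⇒ d ≤ 1.
A polynomial solution: f(k) = (2*k - 1)/8.
Then R = B(k−1)f/C = (2*k - 1)/(2*(4*k + 3)), so s_k = R(k)·t_k = 5**k*(4*k - 2).
Check: Δs_k = 5**k*(16*k + 12). ✓
Σ_(k=0)^(9) t_k = s_(10) − s_(0) = 371093750 − (-2) = 371093752.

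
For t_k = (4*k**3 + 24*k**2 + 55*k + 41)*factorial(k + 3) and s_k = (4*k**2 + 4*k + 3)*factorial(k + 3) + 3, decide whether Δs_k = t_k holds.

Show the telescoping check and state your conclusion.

s_(k+1) = (4*k + 4*(k + 1)**2 + 7)*factorial(k + 4) + 3
s_(k+1) − s_k = (4*k**3 + 24*k**2 + 55*k + 41)*factorial(k + 3)
(s_(k+1) − s_k) − t_k = 0

Valid: the claim telescopes to t_k.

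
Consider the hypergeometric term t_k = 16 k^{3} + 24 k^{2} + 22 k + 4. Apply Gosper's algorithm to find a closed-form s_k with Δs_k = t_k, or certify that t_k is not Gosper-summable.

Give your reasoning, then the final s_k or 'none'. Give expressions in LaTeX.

s_k = k \left(4 k^{3} + 3 k - 3\right)

Compute t_(k+1)/t_k: get (8*k**3 + 36*k**2 + 59*k + 33)/(8*k**3 + 12*k**2 + 11*k + 2).
Take A(k)=1, B(k)=1, C(k)=k**3 + 3*k**2/2 + 11*k/8 + 1/4.
Set up (1)·f(k+1) − (1)·f(k) − (k**3 + 3*k**2/2 + 11*k/8 + 1/4) = 0.
From deg A=0, deg B=0, deg C=3: d=4.
Solve for f: f(k) = k*(4*k**3 + 3*k - 3)/16 (degree 4 ≤ 4).
So s_k = (B(k−1)f/C)·t_k = (k*(4*k**3 + 3*k - 3)/(2*(8*k**3 + 12*k**2 + 11*k + 2)))·t_k = k*(4*k**3 + 3*k - 3).
Verify: 16*k**3 + 24*k**2 + 22*k + 4 matches t_k.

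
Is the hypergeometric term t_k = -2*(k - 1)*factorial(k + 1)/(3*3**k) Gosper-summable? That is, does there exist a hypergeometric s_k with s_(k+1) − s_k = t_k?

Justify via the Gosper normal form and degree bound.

Yes. s_k = -2*factorial(k + 1)/3**k.

t_(k+1)/t_k = k*(k + 2)/(3*(k - 1)).
Factor: A=k/3 + 2/3; B=1; C=k - 1.
Key eq: (k/3 + 2/3)·f(k+1) = (1)·f(k) + (k - 1).
deg f ≤ 0 (via 1,0,1).
A polynomial solution: f(k) = 3.
R(k) = B(k−1)·f(k)/C(k) = 3/(k - 1); s_k = R·t_k = -2*factorial(k + 1)/3**k.
Verify: -2*(k - 1)*factorial(k + 1)/(3*3**k) matches t_k.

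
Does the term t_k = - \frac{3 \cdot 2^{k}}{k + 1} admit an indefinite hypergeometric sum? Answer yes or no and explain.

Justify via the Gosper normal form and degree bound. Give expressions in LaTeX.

No. Not Gosper-summable.

r(k) = 2*(k + 1)/(k + 2) after simplifying.
Factor: A=2*k + 2; B=k + 2; C=1.
f must satisfy (2*k + 2)·f(k+1) − (k + 1)·f(k) = 1.
Degrees (1,1,0) ⇒ d ≤ -1.
d = -1 < 0 ⇒ no nonzero polynomial f; not summable.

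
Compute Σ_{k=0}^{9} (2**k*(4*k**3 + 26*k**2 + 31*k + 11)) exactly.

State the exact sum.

Step 1: r(k) = 2*(4*k**3 + 38*k**2 + 95*k + 72)/(4*k**3 + 26*k**2 + 31*k + 11).
So A=2 and B=1, with C=k**3 + 13*k**2/2 + 31*k/4 + 11/4.
Need (2)·f(k+1) − (1)·f(k) = k**3 + 13*k**2/2 + 31*k/4 + 11/4.
deg f ≤ 3 (via 0,0,3).
Match coefficients ⇒ f(k) = (k + 1)*(4*k**2 - 2*k + 1)/4.
Then R = B(k−1)f/C = (k + 1)*(4*k**2 - 2*k + 1)/(4*k**3 + 26*k**2 + 31*k + 11), so s_k = R(k)·t_k = 2**k*(4*k**3 + 2*k**2 - k + 1).
Verify: 2**k*(4*k**3 + 26*k**2 + 31*k + 11) matches t_k.
Telescoping: Σ = s_(10) − s_(0) = 4291584 − (1) = 4291583.

Σ = 4291583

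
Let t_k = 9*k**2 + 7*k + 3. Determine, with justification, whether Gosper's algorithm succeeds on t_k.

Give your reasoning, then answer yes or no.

The ratio is (9*k**2 + 25*k + 19)/(9*k**2 + 7*k + 3).
Take A(k)=1, B(k)=1, C(k)=k**2 + 7*k/9 + 1/3.
Set up (1)·f(k+1) − (1)·f(k) − (k**2 + 7*k/9 + 1/3) = 0.
Degrees (0,0,2) ⇒ d ≤ 3.
Solve for f: f(k) = k*(3*k**2 - k + 1)/9 (degree 3 ≤ 3).
Get s_k = R·t_k = k*(3*k**2 - k + 1) with R(k) = B(k−1)f(k)/C(k) = k*(3*k**2 - k + 1)/(9*k**2 + 7*k + 3).
Verify: 9*k**2 + 7*k + 3 matches t_k.

Yes. s_k = k*(3*k**2 - k + 1).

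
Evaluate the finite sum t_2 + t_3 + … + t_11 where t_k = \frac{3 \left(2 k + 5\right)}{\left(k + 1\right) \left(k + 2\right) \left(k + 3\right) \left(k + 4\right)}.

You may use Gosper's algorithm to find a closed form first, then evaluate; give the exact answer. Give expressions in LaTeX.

Step 1: r(k) = (k + 1)*(2*k + 7)/((k + 5)*(2*k + 5)).
Normal form (A,B,C) = (k + 1, k + 5, k + 5/2).
Set up (k + 1)·f(k+1) − (k + 4)·f(k) − (k + 5/2) = 0.
d = 3 from the (1,1,1) case.
Match coefficients ⇒ f(k) = k*(k + 2)*(k + 4)/6.
So s_k = (B(k−1)f/C)·t_k = (k*(k + 2)*(k + 4)**2/(3*(2*k + 5)))·t_k = k*(k + 4)/(k**2 + 4*k + 3).
Check: Δs_k = 3*(2*k + 5)/(k**4 + 10*k**3 + 35*k**2 + 50*k + 24). ✓
Telescoping: Σ = s_(12) − s_(2) = 64/65 − (4/5) = 12/65.

Σ = 12/65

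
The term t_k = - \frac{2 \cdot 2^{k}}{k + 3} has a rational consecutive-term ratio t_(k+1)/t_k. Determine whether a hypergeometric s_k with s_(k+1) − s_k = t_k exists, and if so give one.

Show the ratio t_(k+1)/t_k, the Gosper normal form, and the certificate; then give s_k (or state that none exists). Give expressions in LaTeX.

Step 1: r(k) = 2*(k + 3)/(k + 4).
Factor: A=2*k + 6; B=k + 4; C=1.
f must satisfy (2*k + 6)·f(k+1) − (k + 3)·f(k) = 1.
From deg A=1, deg B=1, deg C=0: d=-1.
d = -1 < 0 ⇒ no nonzero polynomial f; not summable.

none (Gosper's algorithm certifies no s_k)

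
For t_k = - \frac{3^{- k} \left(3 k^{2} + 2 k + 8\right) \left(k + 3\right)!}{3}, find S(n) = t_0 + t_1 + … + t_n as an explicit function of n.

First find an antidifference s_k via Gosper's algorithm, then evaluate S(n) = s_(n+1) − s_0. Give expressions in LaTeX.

S(n) = -24 - 3^{- n} n \left(n + 4\right)! + \frac{3^{- n} \left(n + 4\right)!}{3}

The ratio is (k + 4)*(2*k + 3*(k + 1)**2 + 10)/(3*(3*k**2 + 2*k + 8)).
Gosper form: A/B · C(k+1)/C(k) with A=k/3 + 4/3, B=1, C=k**2 + 2*k/3 + 8/3.
Solve (k/3 + 4/3)·f(k+1) − (1)·f(k) = k**2 + 2*k/3 + 8/3.
Degrees (1,0,2) ⇒ d ≤ 1.
A polynomial solution: f(k) = 3*k - 4.
Certificate R = B(k−1)f/C = 3*(3*k - 4)/(3*k**2 + 2*k + 8) gives s_k = -(3*k - 4)*factorial(k + 3)/3**k.
s_(k+1) − s_k = -(3*k**2 + 2*k + 8)*factorial(k + 3)/(3*3**k) = t_k.
Evaluate: s_(n+1) = -3**(-n - 1)*(3*n - 1)*factorial(n + 4); subtract s_(0) = 24 ⇒ S(n) = -24 - n*factorial(n + 4)/3**n + factorial(n + 4)/(3*3**n).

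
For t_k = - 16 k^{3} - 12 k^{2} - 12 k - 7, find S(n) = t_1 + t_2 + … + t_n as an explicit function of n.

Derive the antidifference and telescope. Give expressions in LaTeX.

t_(k+1)/t_k = (16*k**3 + 60*k**2 + 84*k + 47)/(16*k**3 + 12*k**2 + 12*k + 7).
Gosper form: A/B · C(k+1)/C(k) with A=1, B=1, C=k**3 + 3*k**2/4 + 3*k/4 + 7/16.
f must satisfy (1)·f(k+1) − (1)·f(k) = k**3 + 3*k**2/4 + 3*k/4 + 7/16.
Bound: deg f ≤ 4.
Coefficient equations give f(k) = k*(4*k**3 - 4*k**2 + 4*k + 3)/16.
Then R = B(k−1)f/C = k*(4*k**3 - 4*k**2 + 4*k + 3)/(16*k**3 + 12*k**2 + 12*k + 7), so s_k = R(k)·t_k = k*(-4*k**3 + 4*k**2 - 4*k - 3).
s_(k+1) − s_k = -16*k**3 - 12*k**2 - 12*k - 7 = t_k.
Telescope: S(n) = s_(n+1) − s_(1) = -4*n**4 - 12*n**3 - 16*n**2 - 15*n - 7 − (-7) = n*(-4*n**3 - 12*n**2 - 16*n - 15).

S(n) = n \left(- 4 n^{3} - 12 n^{2} - 16 n - 15\right)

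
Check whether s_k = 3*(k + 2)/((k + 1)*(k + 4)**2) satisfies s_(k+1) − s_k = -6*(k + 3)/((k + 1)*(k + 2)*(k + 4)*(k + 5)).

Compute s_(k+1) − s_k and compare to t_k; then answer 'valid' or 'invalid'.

s_(k+1) = 3*(k + 3)/((k + 2)*(k + 5)**2)
s_(k+1) − s_k = 3*((k + 1)*(k + 3)*(k + 4)**2 - (k + 2)**2*(k + 5)**2)/((k + 1)*(k + 2)*(k + 4)**2*(k + 5)**2)
(s_(k+1) − s_k) − t_k = 6*(3*k**2 + 21*k + 34)/(k**6 + 21*k**5 + 177*k**4 + 759*k**3 + 1722*k**2 + 1920*k + 800)

Invalid: residual 6*(3*k**2 + 21*k + 34)/(k**6 + 21*k**5 + 177*k**4 + 759*k**3 + 1722*k**2 + 1920*k + 800) ≠ 0.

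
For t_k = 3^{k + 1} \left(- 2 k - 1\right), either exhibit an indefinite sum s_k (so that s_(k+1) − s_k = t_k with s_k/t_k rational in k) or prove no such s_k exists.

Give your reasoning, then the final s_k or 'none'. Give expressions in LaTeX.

s_k = 3^{k + 1} \left(1 - k\right)

t_(k+1)/t_k = 3*(2*k + 3)/(2*k + 1).
A = 3, B = 1, C = k + 1/2.
f must satisfy (3)·f(k+1) − (1)·f(k) = k + 1/2.
Degrees (0,0,1) ⇒ d ≤ 1.
Solve for f: f(k) = (k - 1)/2 (degree 1 ≤ 1).
So s_k = (B(k−1)f/C)·t_k = ((k - 1)/(2*k + 1))·t_k = 3**(k + 1)*(1 - k).
s_(k+1) − s_k = 3**(k + 1)*(-2*k - 1) = t_k.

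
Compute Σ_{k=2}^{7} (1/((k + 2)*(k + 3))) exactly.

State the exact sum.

r(k) = (k + 2)/(k + 4) after simplifying.
Gosper form: A/B · C(k+1)/C(k) with A=k + 2, B=k + 4, C=1.
Key eq: (k + 2)·f(k+1) = (k + 3)·f(k) + (1).
From deg A=1, deg B=1, deg C=0: d=1.
Coefficient equations give f(k) = k/2.
R(k) = B(k−1)·f(k)/C(k) = k*(k + 3)/2; s_k = R·t_k = k/(2*(k + 2)).
s_(k+1) − s_k = 1/(k**2 + 5*k + 6) = t_k.
Sum = s_(8) − s_(2); s_(8) = 2/5, s_(2) = 1/4 ⇒ 3/20.

Σ = 3/20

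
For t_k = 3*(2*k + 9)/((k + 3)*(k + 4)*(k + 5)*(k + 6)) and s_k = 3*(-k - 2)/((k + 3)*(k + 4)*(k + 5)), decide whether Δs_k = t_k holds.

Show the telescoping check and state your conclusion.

Invalid: residual -18/(k**4 + 18*k**3 + 119*k**2 + 342*k + 360) ≠ 0.

s_(k+1) = 3*(-k - 3)/((k + 4)*(k + 5)*(k + 6))
s_(k+1) − s_k = 3*(2*k + 3)/(k**4 + 18*k**3 + 119*k**2 + 342*k + 360)
(s_(k+1) − s_k) − t_k = -18/(k**4 + 18*k**3 + 119*k**2 + 342*k + 360)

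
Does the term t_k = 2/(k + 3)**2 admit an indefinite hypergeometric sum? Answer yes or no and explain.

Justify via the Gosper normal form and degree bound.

No — key equation has no polynomial f.

Compute t_(k+1)/t_k: get (k + 3)**2/(k + 4)**2.
Normal form (A,B,C) = (k**2 + 6*k + 9, k**2 + 8*k + 16, 1).
Set up (k**2 + 6*k + 9)·f(k+1) − (k**2 + 6*k + 9)·f(k) − (1) = 0.
Degrees (2,2,0) ⇒ d ≤ 0.
Generic f = c0 gives residual -1; -1 = 0 cannot hold, so t_k is not Gosper-summable.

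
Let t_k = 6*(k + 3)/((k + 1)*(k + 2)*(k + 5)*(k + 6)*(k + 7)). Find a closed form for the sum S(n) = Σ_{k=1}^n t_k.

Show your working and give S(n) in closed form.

Step 1: r(k) = (k + 1)*(k + 4)*(k + 5)/((k + 3)**2*(k + 8)).
A = k + 1, B = k + 8, C = k**3 + 10*k**2 + 33*k + 36.
f must satisfy (k + 1)·f(k+1) − (k + 7)·f(k) = k**3 + 10*k**2 + 33*k + 36.
d = 6 from the (1,1,3) case.
A polynomial solution: f(k) = k*(k + 2)*(k + 3)*(k + 4)*(k**2 + 12*k + 41)/90.
Get s_k = R·t_k = k*(k**2 + 12*k + 41)/(15*(k**3 + 12*k**2 + 41*k + 30)) with R(k) = B(k−1)f(k)/C(k) = k*(k + 2)*(k + 7)*(k**2 + 12*k + 41)/(90*(k + 3)).
Check: Δs_k = 6*(k + 3)/(k**5 + 21*k**4 + 163*k**3 + 567*k**2 + 844*k + 420). ✓
Σ_(k=1)^n t_k = s_(n+1) − s_(1) = ((n**3 + 15*n**2 + 68*n + 54)/(15*(n**3 + 15*n**2 + 68*n + 84))) − (3/70), i.e. n*(n**2 + 15*n + 68)/(42*(n**3 + 15*n**2 + 68*n + 84)).

S(n) = n*(n**2 + 15*n + 68)/(42*(n**3 + 15*n**2 + 68*n + 84))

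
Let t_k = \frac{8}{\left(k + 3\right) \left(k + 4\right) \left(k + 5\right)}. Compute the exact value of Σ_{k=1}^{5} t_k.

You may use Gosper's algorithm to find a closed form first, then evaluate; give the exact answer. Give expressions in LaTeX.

Σ = 7/45

r(k) = (k + 3)/(k + 6) after simplifying.
So A=k + 3 and B=k + 6, with C=1.
Set up (k + 3)·f(k+1) − (k + 5)·f(k) − (1) = 0.
From deg A=1, deg B=1, deg C=0: d=2.
Coefficient equations give f(k) = k*(k + 7)/24.
Then R = B(k−1)f/C = k*(k + 5)*(k + 7)/24, so s_k = R(k)·t_k = k*(k + 7)/(3*(k + 3)*(k + 4)).
s_(k+1) − s_k = 8/(k**3 + 12*k**2 + 47*k + 60) = t_k.
Sum = s_(6) − s_(1); s_(6) = 13/45, s_(1) = 2/15 ⇒ 7/45.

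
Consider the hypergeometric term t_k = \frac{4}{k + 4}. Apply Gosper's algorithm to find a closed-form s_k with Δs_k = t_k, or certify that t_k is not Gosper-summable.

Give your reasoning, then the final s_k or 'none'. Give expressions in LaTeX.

Ratio r(k) = (k + 4)/(k + 5).
Normal form (A,B,C) = (k + 4, k + 5, 1).
Key eq: (k + 4)·f(k+1) = (k + 4)·f(k) + (1).
Bound: deg f ≤ 0.
Put f(k) = c0: A·f(k+1) − B(k−1)·f(k) − C = -1; need -1 = 0 — inconsistent ⇒ no f, not summable.

none (Gosper's algorithm certifies no s_k)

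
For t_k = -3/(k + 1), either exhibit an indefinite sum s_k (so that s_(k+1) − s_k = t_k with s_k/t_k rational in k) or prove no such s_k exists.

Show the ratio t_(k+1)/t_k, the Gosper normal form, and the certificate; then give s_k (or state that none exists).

no hypergeometric antidifference exists

Ratio r(k) = (k + 1)/(k + 2).
Gosper form: A/B · C(k+1)/C(k) with A=k + 1, B=k + 2, C=1.
f must satisfy (k + 1)·f(k+1) − (k + 1)·f(k) = 1.
deg f ≤ 0 (via 1,1,0).
Generic f = c0 gives residual -1; -1 = 0 cannot hold, so t_k is not Gosper-summable.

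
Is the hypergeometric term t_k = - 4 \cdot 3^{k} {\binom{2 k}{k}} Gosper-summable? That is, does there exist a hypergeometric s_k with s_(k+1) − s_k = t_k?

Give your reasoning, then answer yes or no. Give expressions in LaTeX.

Compute t_(k+1)/t_k: get 6*(2*k + 1)/(k + 1).
Normal form (A,B,C) = (12*k + 6, k + 1, 1).
Set up (12*k + 6)·f(k+1) − (k)·f(k) − (1) = 0.
Degrees (1,1,0) ⇒ d ≤ -1.
Negative degree bound (-1): no f exists, t_k not Gosper-summable.

No — key equation has no polynomial f.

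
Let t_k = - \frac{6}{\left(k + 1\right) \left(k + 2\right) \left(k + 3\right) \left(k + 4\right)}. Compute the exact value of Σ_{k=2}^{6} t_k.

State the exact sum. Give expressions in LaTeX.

Σ = -11/360

Ratio r(k) = (k + 1)/(k + 5).
Normal form (A,B,C) = (k + 1, k + 5, 1).
Set up (k + 1)·f(k+1) − (k + 4)·f(k) − (1) = 0.
From deg A=1, deg B=1, deg C=0: d=3.
Solving with deg f ≤ 3: f(k) = k*(k**2 + 6*k + 11)/18.
R(k) = B(k−1)·f(k)/C(k) = k*(k + 4)*(k**2 + 6*k + 11)/18; s_k = R·t_k = k*(-k**2 - 6*k - 11)/(3*(k + 1)*(k + 2)*(k + 3)).
s_(k+1) − s_k = -6/(k**4 + 10*k**3 + 35*k**2 + 50*k + 24) = t_k.
Sum = s_(7) − s_(2); s_(7) = -119/360, s_(2) = -3/10 ⇒ -11/360.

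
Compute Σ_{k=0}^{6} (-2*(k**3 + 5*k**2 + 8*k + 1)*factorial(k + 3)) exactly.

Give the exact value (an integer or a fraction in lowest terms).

t_(k+1)/t_k = (k**4 + 12*k**3 + 53*k**2 + 99*k + 60)/(k**3 + 5*k**2 + 8*k + 1).
Gosper form: A/B · C(k+1)/C(k) with A=k + 4, B=1, C=k**3 + 5*k**2 + 8*k + 1.
Need (k + 4)·f(k+1) − (1)·f(k) = k**3 + 5*k**2 + 8*k + 1.
deg f ≤ 2 (via 1,0,3).
A polynomial solution: f(k) = (k - 1)*(k + 1).
Then R = B(k−1)f/C = (k - 1)*(k + 1)/(k**3 + 5*k**2 + 8*k + 1), so s_k = R(k)·t_k = -2*(k - 1)*(k + 1)*factorial(k + 3).
s_(k+1) − s_k = -2*(k**3 + 5*k**2 + 8*k + 1)*factorial(k + 3) = t_k.
Telescoping: Σ = s_(7) − s_(0) = -348364800 − (12) = -348364812.

Σ = -348364812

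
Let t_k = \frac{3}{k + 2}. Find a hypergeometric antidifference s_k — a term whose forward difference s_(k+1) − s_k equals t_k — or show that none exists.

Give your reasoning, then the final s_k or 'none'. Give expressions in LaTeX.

no hypergeometric antidifference exists

Ratio r(k) = (k + 2)/(k + 3).
Factor: A=k + 2; B=k + 3; C=1.
Key eq: (k + 2)·f(k+1) = (k + 2)·f(k) + (1).
Bound: deg f ≤ 0.
Write f(k) = c0. Then LHS − RHS = -1, requiring -1 = 0: contradictory. No certificate.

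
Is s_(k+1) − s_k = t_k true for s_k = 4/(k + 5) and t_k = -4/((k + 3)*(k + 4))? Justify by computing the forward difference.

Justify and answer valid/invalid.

Invalid: residual 8*(2*k + 9)/(k**4 + 18*k**3 + 119*k**2 + 342*k + 360) ≠ 0.

s_(k+1) = 4/(k + 6)
s_(k+1) − s_k = -4/((k + 5)*(k + 6))
(s_(k+1) − s_k) − t_k = 8*(2*k + 9)/(k**4 + 18*k**3 + 119*k**2 + 342*k + 360)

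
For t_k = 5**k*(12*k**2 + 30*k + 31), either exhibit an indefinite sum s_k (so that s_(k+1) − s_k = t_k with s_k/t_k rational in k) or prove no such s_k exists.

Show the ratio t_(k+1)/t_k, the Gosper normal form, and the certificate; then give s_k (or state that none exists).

Step 1: r(k) = 5*(12*k**2 + 54*k + 73)/(12*k**2 + 30*k + 31).
Normal form (A,B,C) = (5, 1, k**2 + 5*k/2 + 31/12).
Solve (5)·f(k+1) − (1)·f(k) = k**2 + 5*k/2 + 31/12.
From deg A=0, deg B=0, deg C=2: d=2.
Match coefficients ⇒ f(k) = (3*k**2 + 4)/12.
Then R = B(k−1)f/C = (3*k**2 + 4)/(12*k**2 + 30*k + 31), so s_k = R(k)·t_k = 5**k*(3*k**2 + 4).
Check: Δs_k = 5**k*(12*k**2 + 30*k + 31). ✓

s_k = 5**k*(3*k**2 + 4)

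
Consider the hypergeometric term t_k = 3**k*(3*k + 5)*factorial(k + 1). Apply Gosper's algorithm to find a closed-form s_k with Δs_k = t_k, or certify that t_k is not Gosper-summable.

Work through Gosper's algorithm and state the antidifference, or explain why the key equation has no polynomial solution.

s_k = 3**k*factorial(k + 1)

Step 1: r(k) = 3*(k + 2)*(3*k + 8)/(3*k + 5).
Factor: A=3*k + 6; B=1; C=k + 5/3.
Need (3*k + 6)·f(k+1) − (1)·f(k) = k + 5/3.
Degrees (1,0,1) ⇒ d ≤ 0.
Solve for f: f(k) = 1/3 (degree 0 ≤ 0).
Certificate R = B(k−1)f/C = 1/(3*k + 5) gives s_k = 3**k*factorial(k + 1).
Δs = 3**k*(3*k + 5)*factorial(k + 1), as required.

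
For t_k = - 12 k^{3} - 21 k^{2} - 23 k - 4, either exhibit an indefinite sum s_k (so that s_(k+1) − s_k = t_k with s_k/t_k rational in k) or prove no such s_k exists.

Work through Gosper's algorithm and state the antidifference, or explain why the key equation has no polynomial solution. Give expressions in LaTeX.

s_k = k \left(- 3 k^{3} - k^{2} - 4 k + 4\right)

Ratio r(k) = (12*k**3 + 57*k**2 + 101*k + 60)/(12*k**3 + 21*k**2 + 23*k + 4).
A = 1, B = 1, C = k**3 + 7*k**2/4 + 23*k/12 + 1/3.
Solve (1)·f(k+1) − (1)·f(k) = k**3 + 7*k**2/4 + 23*k/12 + 1/3.
Bound: deg f ≤ 4.
Solving with deg f ≤ 4: f(k) = k*(3*k - 2)*(k**2 + k + 2)/12.
Get s_k = R·t_k = k*(-3*k**3 - k**2 - 4*k + 4) with R(k) = B(k−1)f(k)/C(k) = k*(3*k - 2)*(k**2 + k + 2)/(12*k**3 + 21*k**2 + 23*k + 4).
Δs = -12*k**3 - 21*k**2 - 23*k - 4, as required.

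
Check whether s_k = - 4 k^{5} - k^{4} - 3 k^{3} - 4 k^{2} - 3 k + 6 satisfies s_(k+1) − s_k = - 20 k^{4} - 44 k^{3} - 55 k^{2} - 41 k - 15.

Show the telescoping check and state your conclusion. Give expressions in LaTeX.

valid (s_(k+1) − s_k reduces to t_k)

s_(k+1) = -4*k**5 - 21*k**4 - 47*k**3 - 59*k**2 - 44*k - 9
s_(k+1) − s_k = -20*k**4 - 44*k**3 - 55*k**2 - 41*k - 15
(s_(k+1) − s_k) − t_k = 0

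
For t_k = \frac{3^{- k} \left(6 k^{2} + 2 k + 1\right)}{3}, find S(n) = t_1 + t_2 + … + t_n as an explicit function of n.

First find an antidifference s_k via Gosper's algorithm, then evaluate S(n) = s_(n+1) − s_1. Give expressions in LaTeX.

S(n) = 3^{- n - 1} \left(11 \cdot 3^{n} - 3 n^{2} - 10 n - 11\right)

Compute t_(k+1)/t_k: get (6*k**2 + 14*k + 9)/(3*(6*k**2 + 2*k + 1)).
Normal form (A,B,C) = (1/3, 1, k**2 + k/3 + 1/6).
Need (1/3)·f(k+1) − (1)·f(k) = k**2 + k/3 + 1/6.
deg f ≤ 2 (via 0,0,2).
Match coefficients ⇒ f(k) = -(3*k**2 + 4*k + 4)/2.
So s_k = (B(k−1)f/C)·t_k = (-3*(3*k**2 + 4*k + 4)/(6*k**2 + 2*k + 1))·t_k = (-3*k**2 - 4*k - 4)/3**k.
Verify: (6*k**2 + 2*k + 1)/(3*3**k) matches t_k.
Σ_(k=1)^n t_k = s_(n+1) − s_(1) = (3**(-n - 1)*(-3*n**2 - 10*n - 11)) − (-11/3), i.e. 3**(-n - 1)*(11*3**n - 3*n**2 - 10*n - 11).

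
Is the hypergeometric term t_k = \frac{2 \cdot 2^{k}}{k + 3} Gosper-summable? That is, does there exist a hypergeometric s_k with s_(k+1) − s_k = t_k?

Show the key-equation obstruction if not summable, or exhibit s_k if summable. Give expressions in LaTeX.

No. Not Gosper-summable.

r(k) = 2*(k + 3)/(k + 4) after simplifying.
Take A(k)=2*k + 6, B(k)=k + 4, C(k)=1.
f must satisfy (2*k + 6)·f(k+1) − (k + 3)·f(k) = 1.
d = -1 from the (1,1,0) case.
Bound -1 < 0, so the key equation has no polynomial solution.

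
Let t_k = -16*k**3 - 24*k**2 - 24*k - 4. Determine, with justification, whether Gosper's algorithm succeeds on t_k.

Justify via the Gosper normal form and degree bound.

Compute t_(k+1)/t_k: get (4*k**3 + 18*k**2 + 30*k + 17)/(4*k**3 + 6*k**2 + 6*k + 1).
Normal form (A,B,C) = (1, 1, k**3 + 3*k**2/2 + 3*k/2 + 1/4).
Set up (1)·f(k+1) − (1)·f(k) − (k**3 + 3*k**2/2 + 3*k/2 + 1/4) = 0.
From deg A=0, deg B=0, deg C=3: d=4.
Solve for f: f(k) = k*(k**3 + k - 1)/4 (degree 4 ≤ 4).
So s_k = (B(k−1)f/C)·t_k = (k*(k**3 + k - 1)/(4*k**3 + 6*k**2 + 6*k + 1))·t_k = 4*k*(-k**3 - k + 1).
s_(k+1) − s_k = -16*k**3 - 24*k**2 - 24*k - 4 = t_k.

Yes. s_k = 4*k*(-k**3 - k + 1).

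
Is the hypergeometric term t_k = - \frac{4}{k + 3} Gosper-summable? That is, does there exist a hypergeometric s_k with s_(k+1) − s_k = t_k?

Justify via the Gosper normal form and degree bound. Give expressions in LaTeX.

r(k) = (k + 3)/(k + 4) after simplifying.
So A=k + 3 and B=k + 4, with C=1.
f must satisfy (k + 3)·f(k+1) − (k + 3)·f(k) = 1.
Degrees (1,1,0) ⇒ d ≤ 0.
f = c0 ⇒ A·f(k+1) − B(k−1)·f(k) − C = -1. The system {-1 = 0} is inconsistent; no antidifference.

No. Not Gosper-summable.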